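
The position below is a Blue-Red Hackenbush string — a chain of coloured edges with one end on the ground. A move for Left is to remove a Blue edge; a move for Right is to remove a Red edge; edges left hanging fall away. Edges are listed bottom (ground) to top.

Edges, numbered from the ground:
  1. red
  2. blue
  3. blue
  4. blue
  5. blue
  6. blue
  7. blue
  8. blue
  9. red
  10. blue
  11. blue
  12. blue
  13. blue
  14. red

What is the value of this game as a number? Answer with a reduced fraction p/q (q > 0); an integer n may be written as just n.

value(r) = { none | 0 } ⇒ -1
value(rb) = { -1 | 0 } ⇒ -1/2
value(rbb) = { -1,-1/2 | 0 } ⇒ -1/4
value(rbbb) = { -1,-1/2,-1/4 | 0 } ⇒ -1/8
value(rbbbb) = { -1,-1/2,-1/4,-1/8 | 0 } ⇒ -1/16
value(rbbbbb) = { -1,-1/2,-1/4,-1/8,-1/16 | 0 } ⇒ -1/32
value(rbbbbbb) = { -1,-1/2,-1/4,-1/8,-1/16,-1/32 | 0 } ⇒ -1/64
value(rbbbbbbb) = { -1,-1/2,-1/4,-1/8,-1/16,-1/32,-1/64 | 0 } ⇒ -1/128
value(rbbbbbbbr) = { -1,-1/2,-1/4,-1/8,-1/16,-1/32,-1/64 | -1/128,0 } ⇒ -3/256
value(rbbbbbbbrb) = { -1,-1/2,-1/4,-1/8,-1/16,-1/32,-1/64,-3/256 | -1/128,0 } ⇒ -5/512
value(rbbbbbbbrbb) = { -1,-1/2,-1/4,-1/8,-1/16,-1/32,-1/64,-3/256,-5/512 | -1/128,0 } ⇒ -9/1024
value(rbbbbbbbrbbb) = { -1,-1/2,-1/4,-1/8,-1/16,-1/32,-1/64,-3/256,-5/512,-9/1024 | -1/128,0 } ⇒ -17/2048
value(rbbbbbbbrbbbb) = { -1,-1/2,-1/4,-1/8,-1/16,-1/32,-1/64,-3/256,-5/512,-9/1024,-17/2048 | -1/128,0 } ⇒ -33/4096
value(rbbbbbbbrbbbbr) = { -1,-1/2,-1/4,-1/8,-1/16,-1/32,-1/64,-3/256,-5/512,-9/1024,-17/2048 | -33/4096,-1/128,0 } ⇒ -67/8192

-67/8192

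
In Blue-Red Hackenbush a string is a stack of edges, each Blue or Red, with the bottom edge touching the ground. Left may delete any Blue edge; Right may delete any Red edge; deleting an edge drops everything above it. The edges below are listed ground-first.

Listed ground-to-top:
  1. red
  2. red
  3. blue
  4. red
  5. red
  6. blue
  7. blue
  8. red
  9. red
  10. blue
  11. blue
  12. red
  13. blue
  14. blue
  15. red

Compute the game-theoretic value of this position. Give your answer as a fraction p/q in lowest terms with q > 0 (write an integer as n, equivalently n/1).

-14739/8192

edge 1 of 15 (red): {  | 0 } — -1
edge 2 of 15 (red): {  | -1,0 } — -2
edge 3 of 15 (blue): { -2 | -1,0 } — -3/2
edge 4 of 15 (red): { -2 | -3/2,-1,0 } — -7/4
edge 5 of 15 (red): { -2 | -7/4,-3/2,-1,0 } — -15/8
edge 6 of 15 (blue): { -2,-15/8 | -7/4,-3/2,-1,0 } — -29/16
edge 7 of 15 (blue): { -2,-15/8,-29/16 | -7/4,-3/2,-1,0 } — -57/32
edge 8 of 15 (red): { -2,-15/8,-29/16 | -57/32,-7/4,-3/2,-1,0 } — -115/64
edge 9 of 15 (red): { -2,-15/8,-29/16 | -115/64,-57/32,-7/4,-3/2,-1,0 } — -231/128
edge 10 of 15 (blue): { -2,-15/8,-29/16,-231/128 | -115/64,-57/32,-7/4,-3/2,-1,0 } — -461/256
edge 11 of 15 (blue): { -2,-15/8,-29/16,-231/128,-461/256 | -115/64,-57/32,-7/4,-3/2,-1,0 } — -921/512
edge 12 of 15 (red): { -2,-15/8,-29/16,-231/128,-461/256 | -921/512,-115/64,-57/32,-7/4,-3/2,-1,0 } — -1843/1024
edge 13 of 15 (blue): { -2,-15/8,-29/16,-231/128,-461/256,-1843/1024 | -921/512,-115/64,-57/32,-7/4,-3/2,-1,0 } — -3685/2048
edge 14 of 15 (blue): { -2,-15/8,-29/16,-231/128,-461/256,-1843/1024,-3685/2048 | -921/512,-115/64,-57/32,-7/4,-3/2,-1,0 } — -7369/4096
edge 15 of 15 (red): { -2,-15/8,-29/16,-231/128,-461/256,-1843/1024,-3685/2048 | -7369/4096,-921/512,-115/64,-57/32,-7/4,-3/2,-1,0 } — -14739/8192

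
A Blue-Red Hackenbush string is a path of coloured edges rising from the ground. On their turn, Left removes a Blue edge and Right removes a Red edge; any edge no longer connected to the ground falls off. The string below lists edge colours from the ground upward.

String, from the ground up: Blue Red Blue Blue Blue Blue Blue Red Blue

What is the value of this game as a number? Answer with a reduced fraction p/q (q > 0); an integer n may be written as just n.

Recurse on prefixes of the 9-edge string Blue Red Blue Blue Blue Blue Blue Red Blue:
1 of 9 · B · max L 0 · min R +∞ → 1
2 of 9 · BR · max L 0 · min R 1 → 1/2
3 of 9 · BRB · max L 1/2 · min R 1 → 3/4
4 of 9 · BRBB · max L 3/4 · min R 1 → 7/8
5 of 9 · BRBBB · max L 7/8 · min R 1 → 15/16
6 of 9 · BRBBBB · max L 15/16 · min R 1 → 31/32
7 of 9 · BRBBBBB · max L 31/32 · min R 1 → 63/64
8 of 9 · BRBBBBBR · max L 31/32 · min R 63/64 → 125/128
9 of 9 · BRBBBBBRB · max L 125/128 · min R 63/64 → 251/256

251/256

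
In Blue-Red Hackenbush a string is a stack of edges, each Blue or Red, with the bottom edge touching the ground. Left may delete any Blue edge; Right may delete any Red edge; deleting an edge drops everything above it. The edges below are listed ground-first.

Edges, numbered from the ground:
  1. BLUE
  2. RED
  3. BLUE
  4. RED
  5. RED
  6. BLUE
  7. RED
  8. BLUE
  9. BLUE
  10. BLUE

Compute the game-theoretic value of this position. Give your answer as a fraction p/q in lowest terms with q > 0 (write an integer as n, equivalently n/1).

303/512

Build v(s[:k]) for k = 1..10, string s = BLUE RED BLUE RED RED BLUE RED BLUE BLUE BLUE.
v(B) = { 0 |  } => 1
v(BR) = { 0 | 1 } => 1/2
v(BRB) = { 0; 1/2 | 1 } => 3/4
v(BRBR) = { 0; 1/2 | 3/4; 1 } => 5/8
v(BRBRR) = { 0; 1/2 | 5/8; 3/4; 1 } => 9/16
v(BRBRRB) = { 0; 1/2; 9/16 | 5/8; 3/4; 1 } => 19/32
v(BRBRRBR) = { 0; 1/2; 9/16 | 19/32; 5/8; 3/4; 1 } => 37/64
v(BRBRRBRB) = { 0; 1/2; 9/16; 37/64 | 19/32; 5/8; 3/4; 1 } => 75/128
v(BRBRRBRBB) = { 0; 1/2; 9/16; 37/64; 75/128 | 19/32; 5/8; 3/4; 1 } => 151/256
v(BRBRRBRBBB) = { 0; 1/2; 9/16; 37/64; 75/128; 151/256 | 19/32; 5/8; 3/4; 1 } => 303/512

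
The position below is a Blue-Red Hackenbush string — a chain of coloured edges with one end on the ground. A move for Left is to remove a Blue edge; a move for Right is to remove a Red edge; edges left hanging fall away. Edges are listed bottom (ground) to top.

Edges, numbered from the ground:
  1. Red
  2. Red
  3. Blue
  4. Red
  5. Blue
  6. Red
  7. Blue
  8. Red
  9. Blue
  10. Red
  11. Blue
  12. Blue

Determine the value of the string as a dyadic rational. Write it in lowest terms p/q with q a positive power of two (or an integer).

Build v(s[:k]) for k = 1..12, string s = Red Red Blue Red Blue Red Blue Red Blue Red Blue Blue.
R: Left { ∅ }, Right { 0 } gives simplest -1
RR: Left { ∅ }, Right { -1 0 } gives simplest -2
RRB: Left { -2 }, Right { -1 0 } gives simplest -3/2
RRBR: Left { -2 }, Right { -3/2 -1 0 } gives simplest -7/4
RRBRB: Left { -2 -7/4 }, Right { -3/2 -1 0 } gives simplest -13/8
RRBRBR: Left { -2 -7/4 }, Right { -13/8 -3/2 -1 0 } gives simplest -27/16
RRBRBRB: Left { -2 -7/4 -27/16 }, Right { -13/8 -3/2 -1 0 } gives simplest -53/32
RRBRBRBR: Left { -2 -7/4 -27/16 }, Right { -53/32 -13/8 -3/2 -1 0 } gives simplest -107/64
RRBRBRBRB: Left { -2 -7/4 -27/16 -107/64 }, Right { -53/32 -13/8 -3/2 -1 0 } gives simplest -213/128
RRBRBRBRBR: Left { -2 -7/4 -27/16 -107/64 }, Right { -213/128 -53/32 -13/8 -3/2 -1 0 } gives simplest -427/256
RRBRBRBRBRB: Left { -2 -7/4 -27/16 -107/64 -427/256 }, Right { -213/128 -53/32 -13/8 -3/2 -1 0 } gives simplest -853/512
RRBRBRBRBRBB: Left { -2 -7/4 -27/16 -107/64 -427/256 -853/512 }, Right { -213/128 -53/32 -13/8 -3/2 -1 0 } gives simplest -1705/1024

-1705/1024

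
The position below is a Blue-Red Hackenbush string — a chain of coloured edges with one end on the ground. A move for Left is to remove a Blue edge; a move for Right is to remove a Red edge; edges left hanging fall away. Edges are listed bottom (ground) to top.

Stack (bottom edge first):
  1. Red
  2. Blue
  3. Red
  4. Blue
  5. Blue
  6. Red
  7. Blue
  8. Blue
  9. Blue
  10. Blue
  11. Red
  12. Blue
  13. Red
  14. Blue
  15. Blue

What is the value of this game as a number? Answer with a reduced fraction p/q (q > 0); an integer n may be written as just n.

val_1 [R]  L=[·]  R=[0]  = -1
val_2 [RB]  L=[-1]  R=[0]  = -1/2
val_3 [RBR]  L=[-1]  R=[-1/2 0]  = -3/4
val_4 [RBRB]  L=[-1 -3/4]  R=[-1/2 0]  = -5/8
val_5 [RBRBB]  L=[-1 -3/4 -5/8]  R=[-1/2 0]  = -9/16
val_6 [RBRBBR]  L=[-1 -3/4 -5/8]  R=[-9/16 -1/2 0]  = -19/32
val_7 [RBRBBRB]  L=[-1 -3/4 -5/8 -19/32]  R=[-9/16 -1/2 0]  = -37/64
val_8 [RBRBBRBB]  L=[-1 -3/4 -5/8 -19/32 -37/64]  R=[-9/16 -1/2 0]  = -73/128
val_9 [RBRBBRBBB]  L=[-1 -3/4 -5/8 -19/32 -37/64 -73/128]  R=[-9/16 -1/2 0]  = -145/256
val_10 [RBRBBRBBBB]  L=[-1 -3/4 -5/8 -19/32 -37/64 -73/128 -145/256]  R=[-9/16 -1/2 0]  = -289/512
val_11 [RBRBBRBBBBR]  L=[-1 -3/4 -5/8 -19/32 -37/64 -73/128 -145/256]  R=[-289/512 -9/16 -1/2 0]  = -579/1024
val_12 [RBRBBRBBBBRB]  L=[-1 -3/4 -5/8 -19/32 -37/64 -73/128 -145/256 -579/1024]  R=[-289/512 -9/16 -1/2 0]  = -1157/2048
val_13 [RBRBBRBBBBRBR]  L=[-1 -3/4 -5/8 -19/32 -37/64 -73/128 -145/256 -579/1024]  R=[-1157/2048 -289/512 -9/16 -1/2 0]  = -2315/4096
val_14 [RBRBBRBBBBRBRB]  L=[-1 -3/4 -5/8 -19/32 -37/64 -73/128 -145/256 -579/1024 -2315/4096]  R=[-1157/2048 -289/512 -9/16 -1/2 0]  = -4629/8192
val_15 [RBRBBRBBBBRBRBB]  L=[-1 -3/4 -5/8 -19/32 -37/64 -73/128 -145/256 -579/1024 -2315/4096 -4629/8192]  R=[-1157/2048 -289/512 -9/16 -1/2 0]  = -9257/16384

-9257/16384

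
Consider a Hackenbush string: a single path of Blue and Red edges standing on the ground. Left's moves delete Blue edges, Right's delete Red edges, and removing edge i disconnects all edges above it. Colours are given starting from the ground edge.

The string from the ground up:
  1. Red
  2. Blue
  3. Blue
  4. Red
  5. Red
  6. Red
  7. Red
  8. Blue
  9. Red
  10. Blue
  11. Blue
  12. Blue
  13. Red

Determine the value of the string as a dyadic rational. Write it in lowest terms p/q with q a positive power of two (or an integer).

Build v(s[:k]) for k = 1..13, string s = Red Blue Blue Red Red Red Red Blue Red Blue Blue Blue Red.
v_1 [R]  L=[(no moves)]  R=[0]  -> -1
v_2 [RB]  L=[-1]  R=[0]  -> -1/2
v_3 [RBB]  L=[-1; -1/2]  R=[0]  -> -1/4
v_4 [RBBR]  L=[-1; -1/2]  R=[-1/4; 0]  -> -3/8
v_5 [RBBRR]  L=[-1; -1/2]  R=[-3/8; -1/4; 0]  -> -7/16
v_6 [RBBRRR]  L=[-1; -1/2]  R=[-7/16; -3/8; -1/4; 0]  -> -15/32
v_7 [RBBRRRR]  L=[-1; -1/2]  R=[-15/32; -7/16; -3/8; -1/4; 0]  -> -31/64
v_8 [RBBRRRRB]  L=[-1; -1/2; -31/64]  R=[-15/32; -7/16; -3/8; -1/4; 0]  -> -61/128
v_9 [RBBRRRRBR]  L=[-1; -1/2; -31/64]  R=[-61/128; -15/32; -7/16; -3/8; -1/4; 0]  -> -123/256
v_10 [RBBRRRRBRB]  L=[-1; -1/2; -31/64; -123/256]  R=[-61/128; -15/32; -7/16; -3/8; -1/4; 0]  -> -245/512
v_11 [RBBRRRRBRBB]  L=[-1; -1/2; -31/64; -123/256; -245/512]  R=[-61/128; -15/32; -7/16; -3/8; -1/4; 0]  -> -489/1024
v_12 [RBBRRRRBRBBB]  L=[-1; -1/2; -31/64; -123/256; -245/512; -489/1024]  R=[-61/128; -15/32; -7/16; -3/8; -1/4; 0]  -> -977/2048
v_13 [RBBRRRRBRBBBR]  L=[-1; -1/2; -31/64; -123/256; -245/512; -489/1024]  R=[-977/2048; -61/128; -15/32; -7/16; -3/8; -1/4; 0]  -> -1955/4096

-1955/4096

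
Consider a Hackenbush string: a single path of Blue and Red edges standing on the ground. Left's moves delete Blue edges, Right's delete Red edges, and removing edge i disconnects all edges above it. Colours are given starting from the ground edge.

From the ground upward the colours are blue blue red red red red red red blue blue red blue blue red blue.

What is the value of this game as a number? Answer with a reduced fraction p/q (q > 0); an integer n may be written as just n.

8411/8192

1 of 15 · b · max L 0 · min R +∞ = 1
2 of 15 · bb · max L 1 · min R +∞ = 2
3 of 15 · bbr · max L 1 · min R 2 = 3/2
4 of 15 · bbrr · max L 1 · min R 3/2 = 5/4
5 of 15 · bbrrr · max L 1 · min R 5/4 = 9/8
6 of 15 · bbrrrr · max L 1 · min R 9/8 = 17/16
7 of 15 · bbrrrrr · max L 1 · min R 17/16 = 33/32
8 of 15 · bbrrrrrr · max L 1 · min R 33/32 = 65/64
9 of 15 · bbrrrrrrb · max L 65/64 · min R 33/32 = 131/128
10 of 15 · bbrrrrrrbb · max L 131/128 · min R 33/32 = 263/256
11 of 15 · bbrrrrrrbbr · max L 131/128 · min R 263/256 = 525/512
12 of 15 · bbrrrrrrbbrb · max L 525/512 · min R 263/256 = 1051/1024
13 of 15 · bbrrrrrrbbrbb · max L 1051/1024 · min R 263/256 = 2103/2048
14 of 15 · bbrrrrrrbbrbbr · max L 1051/1024 · min R 2103/2048 = 4205/4096
15 of 15 · bbrrrrrrbbrbbrb · max L 4205/4096 · min R 2103/2048 = 8411/8192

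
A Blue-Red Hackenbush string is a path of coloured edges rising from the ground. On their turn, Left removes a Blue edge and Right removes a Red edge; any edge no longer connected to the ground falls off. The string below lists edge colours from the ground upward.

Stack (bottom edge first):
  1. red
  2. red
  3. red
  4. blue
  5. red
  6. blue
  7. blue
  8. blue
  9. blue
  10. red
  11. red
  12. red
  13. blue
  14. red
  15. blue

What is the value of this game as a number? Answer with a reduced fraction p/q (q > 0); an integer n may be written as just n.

-10357/4096

Recurse on prefixes of the 15-edge string red red red blue red blue blue blue blue red red red blue red blue:
step 1: add red to get r; options L={ · } R={ 0 } gives -1
step 2: add red to get rr; options L={ · } R={ -1, 0 } gives -2
step 3: add red to get rrr; options L={ · } R={ -2, -1, 0 } gives -3
step 4: add blue to get rrrb; options L={ -3 } R={ -2, -1, 0 } gives -5/2
step 5: add red to get rrrbr; options L={ -3 } R={ -5/2, -2, -1, 0 } gives -11/4
step 6: add blue to get rrrbrb; options L={ -3, -11/4 } R={ -5/2, -2, -1, 0 } gives -21/8
step 7: add blue to get rrrbrbb; options L={ -3, -11/4, -21/8 } R={ -5/2, -2, -1, 0 } gives -41/16
step 8: add blue to get rrrbrbbb; options L={ -3, -11/4, -21/8, -41/16 } R={ -5/2, -2, -1, 0 } gives -81/32
step 9: add blue to get rrrbrbbbb; options L={ -3, -11/4, -21/8, -41/16, -81/32 } R={ -5/2, -2, -1, 0 } gives -161/64
step 10: add red to get rrrbrbbbbr; options L={ -3, -11/4, -21/8, -41/16, -81/32 } R={ -161/64, -5/2, -2, -1, 0 } gives -323/128
step 11: add red to get rrrbrbbbbrr; options L={ -3, -11/4, -21/8, -41/16, -81/32 } R={ -323/128, -161/64, -5/2, -2, -1, 0 } gives -647/256
step 12: add red to get rrrbrbbbbrrr; options L={ -3, -11/4, -21/8, -41/16, -81/32 } R={ -647/256, -323/128, -161/64, -5/2, -2, -1, 0 } gives -1295/512
step 13: add blue to get rrrbrbbbbrrrb; options L={ -3, -11/4, -21/8, -41/16, -81/32, -1295/512 } R={ -647/256, -323/128, -161/64, -5/2, -2, -1, 0 } gives -2589/1024
step 14: add red to get rrrbrbbbbrrrbr; options L={ -3, -11/4, -21/8, -41/16, -81/32, -1295/512 } R={ -2589/1024, -647/256, -323/128, -161/64, -5/2, -2, -1, 0 } gives -5179/2048
step 15: add blue to get rrrbrbbbbrrrbrb; options L={ -3, -11/4, -21/8, -41/16, -81/32, -1295/512, -5179/2048 } R={ -2589/1024, -647/256, -323/128, -161/64, -5/2, -2, -1, 0 } gives -10357/4096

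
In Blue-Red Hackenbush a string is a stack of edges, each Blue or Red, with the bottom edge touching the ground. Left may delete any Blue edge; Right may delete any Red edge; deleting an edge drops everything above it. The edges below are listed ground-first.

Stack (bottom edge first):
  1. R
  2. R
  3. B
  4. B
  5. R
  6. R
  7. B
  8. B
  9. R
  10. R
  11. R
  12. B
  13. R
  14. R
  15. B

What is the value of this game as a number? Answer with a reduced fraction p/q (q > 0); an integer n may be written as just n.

Prefix values for R R B B R R B B R R R B R R B via {L|R} + simplicity:
value(R) = { ∅ | 0 } so -1
value(RR) = { ∅ | -1; 0 } so -2
value(RRB) = { -2 | -1; 0 } so -3/2
value(RRBB) = { -2; -3/2 | -1; 0 } so -5/4
value(RRBBR) = { -2; -3/2 | -5/4; -1; 0 } so -11/8
value(RRBBRR) = { -2; -3/2 | -11/8; -5/4; -1; 0 } so -23/16
value(RRBBRRB) = { -2; -3/2; -23/16 | -11/8; -5/4; -1; 0 } so -45/32
value(RRBBRRBB) = { -2; -3/2; -23/16; -45/32 | -11/8; -5/4; -1; 0 } so -89/64
value(RRBBRRBBR) = { -2; -3/2; -23/16; -45/32 | -89/64; -11/8; -5/4; -1; 0 } so -179/128
value(RRBBRRBBRR) = { -2; -3/2; -23/16; -45/32 | -179/128; -89/64; -11/8; -5/4; -1; 0 } so -359/256
value(RRBBRRBBRRR) = { -2; -3/2; -23/16; -45/32 | -359/256; -179/128; -89/64; -11/8; -5/4; -1; 0 } so -719/512
value(RRBBRRBBRRRB) = { -2; -3/2; -23/16; -45/32; -719/512 | -359/256; -179/128; -89/64; -11/8; -5/4; -1; 0 } so -1437/1024
value(RRBBRRBBRRRBR) = { -2; -3/2; -23/16; -45/32; -719/512 | -1437/1024; -359/256; -179/128; -89/64; -11/8; -5/4; -1; 0 } so -2875/2048
value(RRBBRRBBRRRBRR) = { -2; -3/2; -23/16; -45/32; -719/512 | -2875/2048; -1437/1024; -359/256; -179/128; -89/64; -11/8; -5/4; -1; 0 } so -5751/4096
value(RRBBRRBBRRRBRRB) = { -2; -3/2; -23/16; -45/32; -719/512; -5751/4096 | -2875/2048; -1437/1024; -359/256; -179/128; -89/64; -11/8; -5/4; -1; 0 } so -11501/8192

-11501/8192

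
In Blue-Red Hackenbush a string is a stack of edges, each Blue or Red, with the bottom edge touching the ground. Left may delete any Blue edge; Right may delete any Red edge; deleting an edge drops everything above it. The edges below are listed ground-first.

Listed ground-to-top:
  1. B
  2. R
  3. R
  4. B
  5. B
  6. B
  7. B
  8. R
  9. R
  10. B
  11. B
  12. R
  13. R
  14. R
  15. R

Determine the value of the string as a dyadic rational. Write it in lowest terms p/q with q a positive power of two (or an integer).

Build G(s[:k]) for k = 1..15, string s = B R R B B B B R R B B R R R R.
step 1: add B to get B; options L={ 0 } R={ · } so 1
step 2: add R to get BR; options L={ 0 } R={ 1 } so 1/2
step 3: add R to get BRR; options L={ 0 } R={ 1/2, 1 } so 1/4
step 4: add B to get BRRB; options L={ 0, 1/4 } R={ 1/2, 1 } so 3/8
step 5: add B to get BRRBB; options L={ 0, 1/4, 3/8 } R={ 1/2, 1 } so 7/16
step 6: add B to get BRRBBB; options L={ 0, 1/4, 3/8, 7/16 } R={ 1/2, 1 } so 15/32
step 7: add B to get BRRBBBB; options L={ 0, 1/4, 3/8, 7/16, 15/32 } R={ 1/2, 1 } so 31/64
step 8: add R to get BRRBBBBR; options L={ 0, 1/4, 3/8, 7/16, 15/32 } R={ 31/64, 1/2, 1 } so 61/128
step 9: add R to get BRRBBBBRR; options L={ 0, 1/4, 3/8, 7/16, 15/32 } R={ 61/128, 31/64, 1/2, 1 } so 121/256
step 10: add B to get BRRBBBBRRB; options L={ 0, 1/4, 3/8, 7/16, 15/32, 121/256 } R={ 61/128, 31/64, 1/2, 1 } so 243/512
step 11: add B to get BRRBBBBRRBB; options L={ 0, 1/4, 3/8, 7/16, 15/32, 121/256, 243/512 } R={ 61/128, 31/64, 1/2, 1 } so 487/1024
step 12: add R to get BRRBBBBRRBBR; options L={ 0, 1/4, 3/8, 7/16, 15/32, 121/256, 243/512 } R={ 487/1024, 61/128, 31/64, 1/2, 1 } so 973/2048
step 13: add R to get BRRBBBBRRBBRR; options L={ 0, 1/4, 3/8, 7/16, 15/32, 121/256, 243/512 } R={ 973/2048, 487/1024, 61/128, 31/64, 1/2, 1 } so 1945/4096
step 14: add R to get BRRBBBBRRBBRRR; options L={ 0, 1/4, 3/8, 7/16, 15/32, 121/256, 243/512 } R={ 1945/4096, 973/2048, 487/1024, 61/128, 31/64, 1/2, 1 } so 3889/8192
step 15: add R to get BRRBBBBRRBBRRRR; options L={ 0, 1/4, 3/8, 7/16, 15/32, 121/256, 243/512 } R={ 3889/8192, 1945/4096, 973/2048, 487/1024, 61/128, 31/64, 1/2, 1 } so 7777/16384

7777/16384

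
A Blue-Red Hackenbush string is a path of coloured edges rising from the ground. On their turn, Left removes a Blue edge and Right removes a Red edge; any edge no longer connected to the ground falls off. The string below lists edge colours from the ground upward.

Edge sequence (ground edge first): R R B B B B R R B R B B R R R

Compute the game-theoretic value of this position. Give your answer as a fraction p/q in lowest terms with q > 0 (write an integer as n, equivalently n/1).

-9039/8192

Recurse on prefixes of the 15-edge string R R B B B B R R B R B B R R R:
step 1: add R to get R; options L={ none } R={ 0 } so -1
step 2: add R to get RR; options L={ none } R={ -1 0 } so -2
step 3: add B to get RRB; options L={ -2 } R={ -1 0 } so -3/2
step 4: add B to get RRBB; options L={ -2 -3/2 } R={ -1 0 } so -5/4
step 5: add B to get RRBBB; options L={ -2 -3/2 -5/4 } R={ -1 0 } so -9/8
step 6: add B to get RRBBBB; options L={ -2 -3/2 -5/4 -9/8 } R={ -1 0 } so -17/16
step 7: add R to get RRBBBBR; options L={ -2 -3/2 -5/4 -9/8 } R={ -17/16 -1 0 } so -35/32
step 8: add R to get RRBBBBRR; options L={ -2 -3/2 -5/4 -9/8 } R={ -35/32 -17/16 -1 0 } so -71/64
step 9: add B to get RRBBBBRRB; options L={ -2 -3/2 -5/4 -9/8 -71/64 } R={ -35/32 -17/16 -1 0 } so -141/128
step 10: add R to get RRBBBBRRBR; options L={ -2 -3/2 -5/4 -9/8 -71/64 } R={ -141/128 -35/32 -17/16 -1 0 } so -283/256
step 11: add B to get RRBBBBRRBRB; options L={ -2 -3/2 -5/4 -9/8 -71/64 -283/256 } R={ -141/128 -35/32 -17/16 -1 0 } so -565/512
step 12: add B to get RRBBBBRRBRBB; options L={ -2 -3/2 -5/4 -9/8 -71/64 -283/256 -565/512 } R={ -141/128 -35/32 -17/16 -1 0 } so -1129/1024
step 13: add R to get RRBBBBRRBRBBR; options L={ -2 -3/2 -5/4 -9/8 -71/64 -283/256 -565/512 } R={ -1129/1024 -141/128 -35/32 -17/16 -1 0 } so -2259/2048
step 14: add R to get RRBBBBRRBRBBRR; options L={ -2 -3/2 -5/4 -9/8 -71/64 -283/256 -565/512 } R={ -2259/2048 -1129/1024 -141/128 -35/32 -17/16 -1 0 } so -4519/4096
step 15: add R to get RRBBBBRRBRBBRRR; options L={ -2 -3/2 -5/4 -9/8 -71/64 -283/256 -565/512 } R={ -4519/4096 -2259/2048 -1129/1024 -141/128 -35/32 -17/16 -1 0 } so -9039/8192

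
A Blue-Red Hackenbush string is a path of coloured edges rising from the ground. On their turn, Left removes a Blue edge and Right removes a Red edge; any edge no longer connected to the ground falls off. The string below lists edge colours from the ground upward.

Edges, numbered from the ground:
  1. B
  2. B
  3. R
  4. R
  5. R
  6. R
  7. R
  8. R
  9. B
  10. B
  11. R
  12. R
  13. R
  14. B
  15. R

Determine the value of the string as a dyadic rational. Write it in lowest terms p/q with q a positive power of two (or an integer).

1 of 15 · B · max L 0 · min R +∞ => 1
2 of 15 · BB · max L 1 · min R +∞ => 2
3 of 15 · BBR · max L 1 · min R 2 => 3/2
4 of 15 · BBRR · max L 1 · min R 3/2 => 5/4
5 of 15 · BBRRR · max L 1 · min R 5/4 => 9/8
6 of 15 · BBRRRR · max L 1 · min R 9/8 => 17/16
7 of 15 · BBRRRRR · max L 1 · min R 17/16 => 33/32
8 of 15 · BBRRRRRR · max L 1 · min R 33/32 => 65/64
9 of 15 · BBRRRRRRB · max L 65/64 · min R 33/32 => 131/128
10 of 15 · BBRRRRRRBB · max L 131/128 · min R 33/32 => 263/256
11 of 15 · BBRRRRRRBBR · max L 131/128 · min R 263/256 => 525/512
12 of 15 · BBRRRRRRBBRR · max L 131/128 · min R 525/512 => 1049/1024
13 of 15 · BBRRRRRRBBRRR · max L 131/128 · min R 1049/1024 => 2097/2048
14 of 15 · BBRRRRRRBBRRRB · max L 2097/2048 · min R 1049/1024 => 4195/4096
15 of 15 · BBRRRRRRBBRRRBR · max L 2097/2048 · min R 4195/4096 => 8389/8192

8389/8192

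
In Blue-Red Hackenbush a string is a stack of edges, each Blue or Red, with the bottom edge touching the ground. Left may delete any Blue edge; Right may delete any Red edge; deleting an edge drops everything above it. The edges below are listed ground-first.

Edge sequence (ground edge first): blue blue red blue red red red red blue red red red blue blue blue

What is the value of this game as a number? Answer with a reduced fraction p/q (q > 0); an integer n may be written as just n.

12431/8192

Prefix values for blue blue red blue red red red red blue red red red blue blue blue via {L|R} + simplicity:
1 of 15 · b · max L 0 · min R +∞ -> 1
2 of 15 · bb · max L 1 · min R +∞ -> 2
3 of 15 · bbr · max L 1 · min R 2 -> 3/2
4 of 15 · bbrb · max L 3/2 · min R 2 -> 7/4
5 of 15 · bbrbr · max L 3/2 · min R 7/4 -> 13/8
6 of 15 · bbrbrr · max L 3/2 · min R 13/8 -> 25/16
7 of 15 · bbrbrrr · max L 3/2 · min R 25/16 -> 49/32
8 of 15 · bbrbrrrr · max L 3/2 · min R 49/32 -> 97/64
9 of 15 · bbrbrrrrb · max L 97/64 · min R 49/32 -> 195/128
10 of 15 · bbrbrrrrbr · max L 97/64 · min R 195/128 -> 389/256
11 of 15 · bbrbrrrrbrr · max L 97/64 · min R 389/256 -> 777/512
12 of 15 · bbrbrrrrbrrr · max L 97/64 · min R 777/512 -> 1553/1024
13 of 15 · bbrbrrrrbrrrb · max L 1553/1024 · min R 777/512 -> 3107/2048
14 of 15 · bbrbrrrrbrrrbb · max L 3107/2048 · min R 777/512 -> 6215/4096
15 of 15 · bbrbrrrrbrrrbbb · max L 6215/4096 · min R 777/512 -> 12431/8192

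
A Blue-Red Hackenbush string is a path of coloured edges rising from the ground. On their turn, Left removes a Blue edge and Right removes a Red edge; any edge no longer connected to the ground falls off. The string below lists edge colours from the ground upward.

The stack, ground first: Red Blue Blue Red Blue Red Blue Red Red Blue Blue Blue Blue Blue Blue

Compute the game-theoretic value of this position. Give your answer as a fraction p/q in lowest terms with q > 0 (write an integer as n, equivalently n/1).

-5505/16384

Prefix values for Red Blue Blue Red Blue Red Blue Red Red Blue Blue Blue Blue Blue Blue via {L|R} + simplicity:
edge 1 of 15 (Red): { ∅ | 0 } = -1
edge 2 of 15 (Blue): { -1 | 0 } = -1/2
edge 3 of 15 (Blue): { -1 -1/2 | 0 } = -1/4
edge 4 of 15 (Red): { -1 -1/2 | -1/4 0 } = -3/8
edge 5 of 15 (Blue): { -1 -1/2 -3/8 | -1/4 0 } = -5/16
edge 6 of 15 (Red): { -1 -1/2 -3/8 | -5/16 -1/4 0 } = -11/32
edge 7 of 15 (Blue): { -1 -1/2 -3/8 -11/32 | -5/16 -1/4 0 } = -21/64
edge 8 of 15 (Red): { -1 -1/2 -3/8 -11/32 | -21/64 -5/16 -1/4 0 } = -43/128
edge 9 of 15 (Red): { -1 -1/2 -3/8 -11/32 | -43/128 -21/64 -5/16 -1/4 0 } = -87/256
edge 10 of 15 (Blue): { -1 -1/2 -3/8 -11/32 -87/256 | -43/128 -21/64 -5/16 -1/4 0 } = -173/512
edge 11 of 15 (Blue): { -1 -1/2 -3/8 -11/32 -87/256 -173/512 | -43/128 -21/64 -5/16 -1/4 0 } = -345/1024
edge 12 of 15 (Blue): { -1 -1/2 -3/8 -11/32 -87/256 -173/512 -345/1024 | -43/128 -21/64 -5/16 -1/4 0 } = -689/2048
edge 13 of 15 (Blue): { -1 -1/2 -3/8 -11/32 -87/256 -173/512 -345/1024 -689/2048 | -43/128 -21/64 -5/16 -1/4 0 } = -1377/4096
edge 14 of 15 (Blue): { -1 -1/2 -3/8 -11/32 -87/256 -173/512 -345/1024 -689/2048 -1377/4096 | -43/128 -21/64 -5/16 -1/4 0 } = -2753/8192
edge 15 of 15 (Blue): { -1 -1/2 -3/8 -11/32 -87/256 -173/512 -345/1024 -689/2048 -1377/4096 -2753/8192 | -43/128 -21/64 -5/16 -1/4 0 } = -5505/16384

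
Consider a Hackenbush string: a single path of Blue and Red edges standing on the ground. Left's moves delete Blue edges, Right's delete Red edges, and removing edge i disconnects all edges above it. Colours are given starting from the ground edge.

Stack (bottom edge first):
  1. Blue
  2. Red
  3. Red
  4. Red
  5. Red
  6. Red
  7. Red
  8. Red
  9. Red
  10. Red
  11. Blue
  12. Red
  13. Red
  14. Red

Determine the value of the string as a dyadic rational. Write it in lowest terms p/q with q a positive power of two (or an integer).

17/8192

Build v(s[:k]) for k = 1..14, string s = Blue Red Red Red Red Red Red Red Red Red Blue Red Red Red.
step 1: add Blue to get B; options L={ 0 } R={ (no moves) } — 1
step 2: add Red to get BR; options L={ 0 } R={ 1 } — 1/2
step 3: add Red to get BRR; options L={ 0 } R={ 1/2, 1 } — 1/4
step 4: add Red to get BRRR; options L={ 0 } R={ 1/4, 1/2, 1 } — 1/8
step 5: add Red to get BRRRR; options L={ 0 } R={ 1/8, 1/4, 1/2, 1 } — 1/16
step 6: add Red to get BRRRRR; options L={ 0 } R={ 1/16, 1/8, 1/4, 1/2, 1 } — 1/32
step 7: add Red to get BRRRRRR; options L={ 0 } R={ 1/32, 1/16, 1/8, 1/4, 1/2, 1 } — 1/64
step 8: add Red to get BRRRRRRR; options L={ 0 } R={ 1/64, 1/32, 1/16, 1/8, 1/4, 1/2, 1 } — 1/128
step 9: add Red to get BRRRRRRRR; options L={ 0 } R={ 1/128, 1/64, 1/32, 1/16, 1/8, 1/4, 1/2, 1 } — 1/256
step 10: add Red to get BRRRRRRRRR; options L={ 0 } R={ 1/256, 1/128, 1/64, 1/32, 1/16, 1/8, 1/4, 1/2, 1 } — 1/512
step 11: add Blue to get BRRRRRRRRRB; options L={ 0, 1/512 } R={ 1/256, 1/128, 1/64, 1/32, 1/16, 1/8, 1/4, 1/2, 1 } — 3/1024
step 12: add Red to get BRRRRRRRRRBR; options L={ 0, 1/512 } R={ 3/1024, 1/256, 1/128, 1/64, 1/32, 1/16, 1/8, 1/4, 1/2, 1 } — 5/2048
step 13: add Red to get BRRRRRRRRRBRR; options L={ 0, 1/512 } R={ 5/2048, 3/1024, 1/256, 1/128, 1/64, 1/32, 1/16, 1/8, 1/4, 1/2, 1 } — 9/4096
step 14: add Red to get BRRRRRRRRRBRRR; options L={ 0, 1/512 } R={ 9/4096, 5/2048, 3/1024, 1/256, 1/128, 1/64, 1/32, 1/16, 1/8, 1/4, 1/2, 1 } — 17/8192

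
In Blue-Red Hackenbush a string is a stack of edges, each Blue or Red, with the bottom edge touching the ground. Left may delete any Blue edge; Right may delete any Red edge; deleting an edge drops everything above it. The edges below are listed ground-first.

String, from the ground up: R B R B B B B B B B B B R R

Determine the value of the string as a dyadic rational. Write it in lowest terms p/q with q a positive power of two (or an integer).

-4103/8192

R: Left { · }, Right { 0 } ⇒ simplest -1
RB: Left { -1 }, Right { 0 } ⇒ simplest -1/2
RBR: Left { -1 }, Right { -1/2,0 } ⇒ simplest -3/4
RBRB: Left { -1,-3/4 }, Right { -1/2,0 } ⇒ simplest -5/8
RBRBB: Left { -1,-3/4,-5/8 }, Right { -1/2,0 } ⇒ simplest -9/16
RBRBBB: Left { -1,-3/4,-5/8,-9/16 }, Right { -1/2,0 } ⇒ simplest -17/32
RBRBBBB: Left { -1,-3/4,-5/8,-9/16,-17/32 }, Right { -1/2,0 } ⇒ simplest -33/64
RBRBBBBB: Left { -1,-3/4,-5/8,-9/16,-17/32,-33/64 }, Right { -1/2,0 } ⇒ simplest -65/128
RBRBBBBBB: Left { -1,-3/4,-5/8,-9/16,-17/32,-33/64,-65/128 }, Right { -1/2,0 } ⇒ simplest -129/256
RBRBBBBBBB: Left { -1,-3/4,-5/8,-9/16,-17/32,-33/64,-65/128,-129/256 }, Right { -1/2,0 } ⇒ simplest -257/512
RBRBBBBBBBB: Left { -1,-3/4,-5/8,-9/16,-17/32,-33/64,-65/128,-129/256,-257/512 }, Right { -1/2,0 } ⇒ simplest -513/1024
RBRBBBBBBBBB: Left { -1,-3/4,-5/8,-9/16,-17/32,-33/64,-65/128,-129/256,-257/512,-513/1024 }, Right { -1/2,0 } ⇒ simplest -1025/2048
RBRBBBBBBBBBR: Left { -1,-3/4,-5/8,-9/16,-17/32,-33/64,-65/128,-129/256,-257/512,-513/1024 }, Right { -1025/2048,-1/2,0 } ⇒ simplest -2051/4096
RBRBBBBBBBBBRR: Left { -1,-3/4,-5/8,-9/16,-17/32,-33/64,-65/128,-129/256,-257/512,-513/1024 }, Right { -2051/4096,-1025/2048,-1/2,0 } ⇒ simplest -4103/8192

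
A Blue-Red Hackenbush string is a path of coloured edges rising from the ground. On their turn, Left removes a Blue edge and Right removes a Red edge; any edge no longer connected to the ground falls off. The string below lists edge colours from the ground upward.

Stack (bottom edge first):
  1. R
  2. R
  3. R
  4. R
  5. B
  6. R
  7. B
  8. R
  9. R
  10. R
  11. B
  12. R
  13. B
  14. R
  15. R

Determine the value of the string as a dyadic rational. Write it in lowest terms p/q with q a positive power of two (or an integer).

-7639/2048

v_1 [R]  L=[none]  R=[0]  = -1
v_2 [RR]  L=[none]  R=[-1,0]  = -2
v_3 [RRR]  L=[none]  R=[-2,-1,0]  = -3
v_4 [RRRR]  L=[none]  R=[-3,-2,-1,0]  = -4
v_5 [RRRRB]  L=[-4]  R=[-3,-2,-1,0]  = -7/2
v_6 [RRRRBR]  L=[-4]  R=[-7/2,-3,-2,-1,0]  = -15/4
v_7 [RRRRBRB]  L=[-4,-15/4]  R=[-7/2,-3,-2,-1,0]  = -29/8
v_8 [RRRRBRBR]  L=[-4,-15/4]  R=[-29/8,-7/2,-3,-2,-1,0]  = -59/16
v_9 [RRRRBRBRR]  L=[-4,-15/4]  R=[-59/16,-29/8,-7/2,-3,-2,-1,0]  = -119/32
v_10 [RRRRBRBRRR]  L=[-4,-15/4]  R=[-119/32,-59/16,-29/8,-7/2,-3,-2,-1,0]  = -239/64
v_11 [RRRRBRBRRRB]  L=[-4,-15/4,-239/64]  R=[-119/32,-59/16,-29/8,-7/2,-3,-2,-1,0]  = -477/128
v_12 [RRRRBRBRRRBR]  L=[-4,-15/4,-239/64]  R=[-477/128,-119/32,-59/16,-29/8,-7/2,-3,-2,-1,0]  = -955/256
v_13 [RRRRBRBRRRBRB]  L=[-4,-15/4,-239/64,-955/256]  R=[-477/128,-119/32,-59/16,-29/8,-7/2,-3,-2,-1,0]  = -1909/512
v_14 [RRRRBRBRRRBRBR]  L=[-4,-15/4,-239/64,-955/256]  R=[-1909/512,-477/128,-119/32,-59/16,-29/8,-7/2,-3,-2,-1,0]  = -3819/1024
v_15 [RRRRBRBRRRBRBRR]  L=[-4,-15/4,-239/64,-955/256]  R=[-3819/1024,-1909/512,-477/128,-119/32,-59/16,-29/8,-7/2,-3,-2,-1,0]  = -7639/2048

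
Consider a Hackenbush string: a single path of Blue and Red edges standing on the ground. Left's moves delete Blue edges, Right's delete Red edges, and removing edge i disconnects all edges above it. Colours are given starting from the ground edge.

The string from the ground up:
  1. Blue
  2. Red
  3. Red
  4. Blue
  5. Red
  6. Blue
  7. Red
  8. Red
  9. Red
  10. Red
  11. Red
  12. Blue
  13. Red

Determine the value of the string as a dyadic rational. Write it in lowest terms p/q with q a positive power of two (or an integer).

1 of 13 · B · max L 0 · min R +∞ => 1
2 of 13 · BR · max L 0 · min R 1 => 1/2
3 of 13 · BRR · max L 0 · min R 1/2 => 1/4
4 of 13 · BRRB · max L 1/4 · min R 1/2 => 3/8
5 of 13 · BRRBR · max L 1/4 · min R 3/8 => 5/16
6 of 13 · BRRBRB · max L 5/16 · min R 3/8 => 11/32
7 of 13 · BRRBRBR · max L 5/16 · min R 11/32 => 21/64
8 of 13 · BRRBRBRR · max L 5/16 · min R 21/64 => 41/128
9 of 13 · BRRBRBRRR · max L 5/16 · min R 41/128 => 81/256
10 of 13 · BRRBRBRRRR · max L 5/16 · min R 81/256 => 161/512
11 of 13 · BRRBRBRRRRR · max L 5/16 · min R 161/512 => 321/1024
12 of 13 · BRRBRBRRRRRB · max L 321/1024 · min R 161/512 => 643/2048
13 of 13 · BRRBRBRRRRRBR · max L 321/1024 · min R 643/2048 => 1285/4096

1285/4096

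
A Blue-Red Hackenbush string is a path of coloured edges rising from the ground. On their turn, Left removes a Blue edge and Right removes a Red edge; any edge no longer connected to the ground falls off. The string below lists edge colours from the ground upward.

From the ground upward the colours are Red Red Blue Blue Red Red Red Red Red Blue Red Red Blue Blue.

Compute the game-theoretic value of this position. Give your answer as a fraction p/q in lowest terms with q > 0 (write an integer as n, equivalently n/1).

-6105/4096

step 1: add Red to get R; options L={ (no moves) } R={ 0 } ⇒ -1
step 2: add Red to get RR; options L={ (no moves) } R={ -1,0 } ⇒ -2
step 3: add Blue to get RRB; options L={ -2 } R={ -1,0 } ⇒ -3/2
step 4: add Blue to get RRBB; options L={ -2,-3/2 } R={ -1,0 } ⇒ -5/4
step 5: add Red to get RRBBR; options L={ -2,-3/2 } R={ -5/4,-1,0 } ⇒ -11/8
step 6: add Red to get RRBBRR; options L={ -2,-3/2 } R={ -11/8,-5/4,-1,0 } ⇒ -23/16
step 7: add Red to get RRBBRRR; options L={ -2,-3/2 } R={ -23/16,-11/8,-5/4,-1,0 } ⇒ -47/32
step 8: add Red to get RRBBRRRR; options L={ -2,-3/2 } R={ -47/32,-23/16,-11/8,-5/4,-1,0 } ⇒ -95/64
step 9: add Red to get RRBBRRRRR; options L={ -2,-3/2 } R={ -95/64,-47/32,-23/16,-11/8,-5/4,-1,0 } ⇒ -191/128
step 10: add Blue to get RRBBRRRRRB; options L={ -2,-3/2,-191/128 } R={ -95/64,-47/32,-23/16,-11/8,-5/4,-1,0 } ⇒ -381/256
step 11: add Red to get RRBBRRRRRBR; options L={ -2,-3/2,-191/128 } R={ -381/256,-95/64,-47/32,-23/16,-11/8,-5/4,-1,0 } ⇒ -763/512
step 12: add Red to get RRBBRRRRRBRR; options L={ -2,-3/2,-191/128 } R={ -763/512,-381/256,-95/64,-47/32,-23/16,-11/8,-5/4,-1,0 } ⇒ -1527/1024
step 13: add Blue to get RRBBRRRRRBRRB; options L={ -2,-3/2,-191/128,-1527/1024 } R={ -763/512,-381/256,-95/64,-47/32,-23/16,-11/8,-5/4,-1,0 } ⇒ -3053/2048
step 14: add Blue to get RRBBRRRRRBRRBB; options L={ -2,-3/2,-191/128,-1527/1024,-3053/2048 } R={ -763/512,-381/256,-95/64,-47/32,-23/16,-11/8,-5/4,-1,0 } ⇒ -6105/4096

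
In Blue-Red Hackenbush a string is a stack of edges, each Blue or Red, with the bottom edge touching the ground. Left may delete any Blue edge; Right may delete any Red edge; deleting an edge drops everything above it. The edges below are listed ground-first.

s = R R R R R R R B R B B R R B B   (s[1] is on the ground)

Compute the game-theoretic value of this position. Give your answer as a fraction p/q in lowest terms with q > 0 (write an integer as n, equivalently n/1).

-1689/256

Prefix values for R R R R R R R B R B B R R B B via {L|R} + simplicity:
step 1: add R to get R; options L={ · } R={ 0 } gives -1
step 2: add R to get RR; options L={ · } R={ -1, 0 } gives -2
step 3: add R to get RRR; options L={ · } R={ -2, -1, 0 } gives -3
step 4: add R to get RRRR; options L={ · } R={ -3, -2, -1, 0 } gives -4
step 5: add R to get RRRRR; options L={ · } R={ -4, -3, -2, -1, 0 } gives -5
step 6: add R to get RRRRRR; options L={ · } R={ -5, -4, -3, -2, -1, 0 } gives -6
step 7: add R to get RRRRRRR; options L={ · } R={ -6, -5, -4, -3, -2, -1, 0 } gives -7
step 8: add B to get RRRRRRRB; options L={ -7 } R={ -6, -5, -4, -3, -2, -1, 0 } gives -13/2
step 9: add R to get RRRRRRRBR; options L={ -7 } R={ -13/2, -6, -5, -4, -3, -2, -1, 0 } gives -27/4
step 10: add B to get RRRRRRRBRB; options L={ -7, -27/4 } R={ -13/2, -6, -5, -4, -3, -2, -1, 0 } gives -53/8
step 11: add B to get RRRRRRRBRBB; options L={ -7, -27/4, -53/8 } R={ -13/2, -6, -5, -4, -3, -2, -1, 0 } gives -105/16
step 12: add R to get RRRRRRRBRBBR; options L={ -7, -27/4, -53/8 } R={ -105/16, -13/2, -6, -5, -4, -3, -2, -1, 0 } gives -211/32
step 13: add R to get RRRRRRRBRBBRR; options L={ -7, -27/4, -53/8 } R={ -211/32, -105/16, -13/2, -6, -5, -4, -3, -2, -1, 0 } gives -423/64
step 14: add B to get RRRRRRRBRBBRRB; options L={ -7, -27/4, -53/8, -423/64 } R={ -211/32, -105/16, -13/2, -6, -5, -4, -3, -2, -1, 0 } gives -845/128
step 15: add B to get RRRRRRRBRBBRRBB; options L={ -7, -27/4, -53/8, -423/64, -845/128 } R={ -211/32, -105/16, -13/2, -6, -5, -4, -3, -2, -1, 0 } gives -1689/256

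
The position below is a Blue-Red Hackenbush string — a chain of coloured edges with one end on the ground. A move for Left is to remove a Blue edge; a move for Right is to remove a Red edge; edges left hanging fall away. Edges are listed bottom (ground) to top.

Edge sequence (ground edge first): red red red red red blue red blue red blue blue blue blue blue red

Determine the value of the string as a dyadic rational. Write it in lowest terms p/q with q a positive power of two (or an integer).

-4739/1024

Build val(s[:k]) for k = 1..15, string s = red red red red red blue red blue red blue blue blue blue blue red.
1 of 15 · r · max L −∞ · min R 0 => -1
2 of 15 · rr · max L −∞ · min R -1 => -2
3 of 15 · rrr · max L −∞ · min R -2 => -3
4 of 15 · rrrr · max L −∞ · min R -3 => -4
5 of 15 · rrrrr · max L −∞ · min R -4 => -5
6 of 15 · rrrrrb · max L -5 · min R -4 => -9/2
7 of 15 · rrrrrbr · max L -5 · min R -9/2 => -19/4
8 of 15 · rrrrrbrb · max L -19/4 · min R -9/2 => -37/8
9 of 15 · rrrrrbrbr · max L -19/4 · min R -37/8 => -75/16
10 of 15 · rrrrrbrbrb · max L -75/16 · min R -37/8 => -149/32
11 of 15 · rrrrrbrbrbb · max L -149/32 · min R -37/8 => -297/64
12 of 15 · rrrrrbrbrbbb · max L -297/64 · min R -37/8 => -593/128
13 of 15 · rrrrrbrbrbbbb · max L -593/128 · min R -37/8 => -1185/256
14 of 15 · rrrrrbrbrbbbbb · max L -1185/256 · min R -37/8 => -2369/512
15 of 15 · rrrrrbrbrbbbbbr · max L -1185/256 · min R -2369/512 => -4739/1024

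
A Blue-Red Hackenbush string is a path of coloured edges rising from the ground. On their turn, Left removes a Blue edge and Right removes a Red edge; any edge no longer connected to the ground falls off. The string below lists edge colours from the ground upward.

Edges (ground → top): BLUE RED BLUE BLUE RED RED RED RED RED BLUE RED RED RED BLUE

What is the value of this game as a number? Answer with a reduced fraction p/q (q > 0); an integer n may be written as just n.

6179/8192

Prefix values for BLUE RED BLUE BLUE RED RED RED RED RED BLUE RED RED RED BLUE via {L|R} + simplicity:
v(B) = { 0 | none } so 1
v(BR) = { 0 | 1 } so 1/2
v(BRB) = { 0; 1/2 | 1 } so 3/4
v(BRBB) = { 0; 1/2; 3/4 | 1 } so 7/8
v(BRBBR) = { 0; 1/2; 3/4 | 7/8; 1 } so 13/16
v(BRBBRR) = { 0; 1/2; 3/4 | 13/16; 7/8; 1 } so 25/32
v(BRBBRRR) = { 0; 1/2; 3/4 | 25/32; 13/16; 7/8; 1 } so 49/64
v(BRBBRRRR) = { 0; 1/2; 3/4 | 49/64; 25/32; 13/16; 7/8; 1 } so 97/128
v(BRBBRRRRR) = { 0; 1/2; 3/4 | 97/128; 49/64; 25/32; 13/16; 7/8; 1 } so 193/256
v(BRBBRRRRRB) = { 0; 1/2; 3/4; 193/256 | 97/128; 49/64; 25/32; 13/16; 7/8; 1 } so 387/512
v(BRBBRRRRRBR) = { 0; 1/2; 3/4; 193/256 | 387/512; 97/128; 49/64; 25/32; 13/16; 7/8; 1 } so 773/1024
v(BRBBRRRRRBRR) = { 0; 1/2; 3/4; 193/256 | 773/1024; 387/512; 97/128; 49/64; 25/32; 13/16; 7/8; 1 } so 1545/2048
v(BRBBRRRRRBRRR) = { 0; 1/2; 3/4; 193/256 | 1545/2048; 773/1024; 387/512; 97/128; 49/64; 25/32; 13/16; 7/8; 1 } so 3089/4096
v(BRBBRRRRRBRRRB) = { 0; 1/2; 3/4; 193/256; 3089/4096 | 1545/2048; 773/1024; 387/512; 97/128; 49/64; 25/32; 13/16; 7/8; 1 } so 6179/8192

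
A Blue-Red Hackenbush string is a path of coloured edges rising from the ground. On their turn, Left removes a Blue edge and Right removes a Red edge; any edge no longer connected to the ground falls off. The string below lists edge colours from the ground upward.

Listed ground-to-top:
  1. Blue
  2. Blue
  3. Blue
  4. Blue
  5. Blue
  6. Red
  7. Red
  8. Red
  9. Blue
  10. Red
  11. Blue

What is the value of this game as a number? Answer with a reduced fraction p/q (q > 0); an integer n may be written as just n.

Prefix values for Blue Blue Blue Blue Blue Red Red Red Blue Red Blue via {L|R} + simplicity:
G(B) = { 0 | — } => 1
G(BB) = { 0,1 | — } => 2
G(BBB) = { 0,1,2 | — } => 3
G(BBBB) = { 0,1,2,3 | — } => 4
G(BBBBB) = { 0,1,2,3,4 | — } => 5
G(BBBBBR) = { 0,1,2,3,4 | 5 } => 9/2
G(BBBBBRR) = { 0,1,2,3,4 | 9/2,5 } => 17/4
G(BBBBBRRR) = { 0,1,2,3,4 | 17/4,9/2,5 } => 33/8
G(BBBBBRRRB) = { 0,1,2,3,4,33/8 | 17/4,9/2,5 } => 67/16
G(BBBBBRRRBR) = { 0,1,2,3,4,33/8 | 67/16,17/4,9/2,5 } => 133/32
G(BBBBBRRRBRB) = { 0,1,2,3,4,33/8,133/32 | 67/16,17/4,9/2,5 } => 267/64

267/64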